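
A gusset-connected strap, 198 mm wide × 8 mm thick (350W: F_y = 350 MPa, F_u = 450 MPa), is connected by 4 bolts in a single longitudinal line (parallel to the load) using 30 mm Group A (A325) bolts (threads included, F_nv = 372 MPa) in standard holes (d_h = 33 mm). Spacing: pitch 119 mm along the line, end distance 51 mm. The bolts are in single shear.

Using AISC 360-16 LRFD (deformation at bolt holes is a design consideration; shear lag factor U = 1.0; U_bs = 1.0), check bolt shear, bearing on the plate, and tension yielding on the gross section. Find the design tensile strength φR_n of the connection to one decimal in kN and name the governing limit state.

499.0 kN (gross-section yield governs)

Bolt shear: A_b = π(30)²/4 = 706.86 mm². φR_n = 0.75 × 372 × 706.86 × 4 × 1 = 788.9 kN.
Bearing (8 mm plate, F_u = 450 MPa): end bolts L_c = 51 − 33/2 = 34.5, R_n = min(1.2×34.5×8×450, 2.4×30×8×450) = 149.04 kN/bolt; interior L_c = 119 − 33 = 86, R_n = 259.2 kN/bolt. φR_n = 0.75 × (1×149.04 + 3×259.2) = 695.0 kN.
Tension yield (gross): A_g = 198×8 = 1584 mm². φR_n = 0.90 × 350 × 1584 = 499.0 kN.
Governing: min(788.9, 695.0, 499.0) = 499.0 kN → gross-section yield.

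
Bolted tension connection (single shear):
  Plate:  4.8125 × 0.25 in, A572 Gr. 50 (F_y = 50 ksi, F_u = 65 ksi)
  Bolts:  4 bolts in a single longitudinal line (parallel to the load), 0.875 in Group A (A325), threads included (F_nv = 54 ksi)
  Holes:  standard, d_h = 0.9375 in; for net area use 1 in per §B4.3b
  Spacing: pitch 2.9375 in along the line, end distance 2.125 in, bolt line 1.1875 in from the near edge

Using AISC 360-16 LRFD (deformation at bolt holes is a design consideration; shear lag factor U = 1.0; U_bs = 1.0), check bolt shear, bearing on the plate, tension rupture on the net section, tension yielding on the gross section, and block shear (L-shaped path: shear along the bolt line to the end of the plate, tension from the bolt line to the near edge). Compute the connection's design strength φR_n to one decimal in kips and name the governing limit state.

Bolt shear: A_b = π(0.875)²/4 = 0.60132 in². φR_n = 0.75 × 54 × 0.60132 × 4 × 1 = 97.4 kips.
Bearing (0.25 in plate, F_u = 65 ksi): end bolts L_c = 2.125 − 0.9375/2 = 1.65625, R_n = min(1.2×1.65625×0.25×65, 2.4×0.875×0.25×65) = 32.297 kips/bolt; interior L_c = 2.9375 − 0.9375 = 2, R_n = 34.125 kips/bolt. φR_n = 0.75 × (1×32.297 + 3×34.125) = 101.0 kips.
Tension rupture (net): A_n = (4.8125 − 1×1)×0.25 = 0.95313 in² (U = 1.0, A_e = A_n). φR_n = 0.75 × 65 × 0.95313 = 46.5 kips.
Tension yield (gross): A_g = 4.8125×0.25 = 1.2031 in². φR_n = 0.90 × 50 × 1.2031 = 54.1 kips.
Block shear: shear path 1×[2.125+3×2.9375] = 1×10.9375 in, A_gv = 2.7344, A_nv = 1×(10.9375 − 3.5×1)×0.25 = 1.8594 in²; tension to near edge: (1.1875 − 0.5×1)×0.25 = 0.17188 in². R_n = min(0.6×65×1.8594, 0.6×50×2.7344) + 1.0×65×0.17188 = min(72.517, 82.032) + 11.172 = 83.689 kips. φR_n = 0.75 × 83.689 = 62.8 kips.
Governing: min(97.4, 101.0, 46.5, 54.1, 62.8) = 46.5 kips → net-section rupture.

46.5 kips (net-section rupture governs)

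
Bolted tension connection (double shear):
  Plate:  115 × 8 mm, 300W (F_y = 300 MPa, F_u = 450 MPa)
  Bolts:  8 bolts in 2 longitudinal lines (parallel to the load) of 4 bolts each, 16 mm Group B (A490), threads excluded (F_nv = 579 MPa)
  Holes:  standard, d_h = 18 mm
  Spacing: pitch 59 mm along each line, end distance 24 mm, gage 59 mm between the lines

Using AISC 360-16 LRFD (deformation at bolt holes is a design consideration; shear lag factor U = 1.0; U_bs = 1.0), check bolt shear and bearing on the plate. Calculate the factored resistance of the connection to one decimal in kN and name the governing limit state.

719.3 kN (bearing governs)

Bolt shear: A_b = π(16)²/4 = 201.06 mm². φR_n = 0.75 × 579 × 201.06 × 8 × 2 = 1397.0 kN.
Bearing (8 mm plate, F_u = 450 MPa): end bolts L_c = 24 − 18/2 = 15, R_n = min(1.2×15×8×450, 2.4×16×8×450) = 64.8 kN/bolt; interior L_c = 59 − 18 = 41, R_n = 138.24 kN/bolt. φR_n = 0.75 × (2×64.8 + 6×138.24) = 719.3 kN.
Governing: min(1397.0, 719.3) = 719.3 kN → bearing.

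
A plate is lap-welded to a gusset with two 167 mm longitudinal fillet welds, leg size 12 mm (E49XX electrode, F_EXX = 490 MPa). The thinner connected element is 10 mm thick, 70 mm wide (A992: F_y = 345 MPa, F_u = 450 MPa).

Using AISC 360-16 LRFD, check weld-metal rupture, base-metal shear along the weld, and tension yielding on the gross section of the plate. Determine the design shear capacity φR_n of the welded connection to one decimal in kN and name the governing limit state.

Weld metal: throat = 0.707×12 = 8.484 mm, L = 2×167 = 334 mm. φR_n = 0.75 × 0.6 × 490 × 8.484 × 334 = 624.8 kN.
Base metal shear (10 mm plate): yield φR_n = 1.0×0.6×345×10×334 = 691.4 kN; rupture φR_n = 0.75×0.6×450×10×334 = 676.4 kN; take 676.4 kN (rupture).
Tension yield (gross): A_g = 70×10 = 700 mm². φR_n = 0.90 × 345 × 700 = 217.4 kN.
Governing: min(624.8, 676.4, 217.4) = 217.4 kN → gross-section yield.

217.4 kN (gross-section yield governs)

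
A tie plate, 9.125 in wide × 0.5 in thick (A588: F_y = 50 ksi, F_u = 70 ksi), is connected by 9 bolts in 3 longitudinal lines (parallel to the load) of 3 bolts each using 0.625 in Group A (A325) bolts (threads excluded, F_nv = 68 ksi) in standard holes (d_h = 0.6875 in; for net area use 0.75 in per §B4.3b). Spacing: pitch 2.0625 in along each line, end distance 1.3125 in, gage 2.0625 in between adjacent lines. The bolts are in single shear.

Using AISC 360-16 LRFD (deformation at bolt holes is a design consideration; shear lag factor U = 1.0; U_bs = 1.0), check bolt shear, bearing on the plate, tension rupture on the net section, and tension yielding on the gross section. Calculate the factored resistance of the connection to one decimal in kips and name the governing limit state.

Bolt shear: A_b = π(0.625)²/4 = 0.3068 in². φR_n = 0.75 × 68 × 0.3068 × 9 × 1 = 140.8 kips.
Bearing (0.5 in plate, F_u = 70 ksi): end bolts L_c = 1.3125 − 0.6875/2 = 0.96875, R_n = min(1.2×0.96875×0.5×70, 2.4×0.625×0.5×70) = 40.688 kips/bolt; interior L_c = 2.0625 − 0.6875 = 1.375, R_n = 52.5 kips/bolt. φR_n = 0.75 × (3×40.688 + 6×52.5) = 327.8 kips.
Tension rupture (net): A_n = (9.125 − 3×0.75)×0.5 = 3.4375 in² (U = 1.0, A_e = A_n). φR_n = 0.75 × 70 × 3.4375 = 180.5 kips.
Tension yield (gross): A_g = 9.125×0.5 = 4.5625 in². φR_n = 0.90 × 50 × 4.5625 = 205.3 kips.
Governing: min(140.8, 327.8, 180.5, 205.3) = 140.8 kips → bolt shear.

140.8 kips (bolt shear governs)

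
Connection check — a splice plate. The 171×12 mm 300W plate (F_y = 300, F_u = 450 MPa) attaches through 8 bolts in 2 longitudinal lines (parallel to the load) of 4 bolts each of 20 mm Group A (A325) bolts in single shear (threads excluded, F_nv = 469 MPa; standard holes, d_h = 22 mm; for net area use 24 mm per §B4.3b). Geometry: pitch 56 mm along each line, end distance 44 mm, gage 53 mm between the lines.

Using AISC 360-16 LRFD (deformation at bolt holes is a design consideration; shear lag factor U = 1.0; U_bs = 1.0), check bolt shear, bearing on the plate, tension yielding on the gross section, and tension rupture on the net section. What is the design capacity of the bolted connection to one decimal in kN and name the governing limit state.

Bolt shear: A_b = π(20)²/4 = 314.16 mm². φR_n = 0.75 × 469 × 314.16 × 8 × 1 = 884.0 kN.
Bearing (12 mm plate, F_u = 450 MPa): end bolts L_c = 44 − 22/2 = 33, R_n = min(1.2×33×12×450, 2.4×20×12×450) = 213.84 kN/bolt; interior L_c = 56 − 22 = 34, R_n = 220.32 kN/bolt. φR_n = 0.75 × (2×213.84 + 6×220.32) = 1312.2 kN.
Tension yield (gross): A_g = 171×12 = 2052 mm². φR_n = 0.90 × 300 × 2052 = 554.0 kN.
Tension rupture (net): A_n = (171 − 2×24)×12 = 1476 mm² (U = 1.0, A_e = A_n). φR_n = 0.75 × 450 × 1476 = 498.2 kN.
Governing: min(884.0, 1312.2, 554.0, 498.2) = 498.2 kN → net-section rupture.

498.2 kN (net-section rupture governs)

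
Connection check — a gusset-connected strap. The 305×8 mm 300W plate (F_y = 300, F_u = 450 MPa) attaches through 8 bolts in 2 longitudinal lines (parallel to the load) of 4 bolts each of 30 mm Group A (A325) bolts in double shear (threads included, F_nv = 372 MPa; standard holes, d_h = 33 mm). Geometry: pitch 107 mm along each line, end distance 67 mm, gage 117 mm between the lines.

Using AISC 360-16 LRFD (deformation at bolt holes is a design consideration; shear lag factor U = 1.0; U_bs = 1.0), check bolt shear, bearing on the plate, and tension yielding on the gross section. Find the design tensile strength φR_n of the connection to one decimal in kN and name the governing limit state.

Bolt shear: A_b = π(30)²/4 = 706.86 mm². φR_n = 0.75 × 372 × 706.86 × 8 × 2 = 3155.4 kN.
Bearing (8 mm plate, F_u = 450 MPa): end bolts L_c = 67 − 33/2 = 50.5, R_n = min(1.2×50.5×8×450, 2.4×30×8×450) = 218.16 kN/bolt; interior L_c = 107 − 33 = 74, R_n = 259.2 kN/bolt. φR_n = 0.75 × (2×218.16 + 6×259.2) = 1493.6 kN.
Tension yield (gross): A_g = 305×8 = 2440 mm². φR_n = 0.90 × 300 × 2440 = 658.8 kN.
Governing: min(3155.4, 1493.6, 658.8) = 658.8 kN → gross-section yield.

658.8 kN (gross-section yield governs)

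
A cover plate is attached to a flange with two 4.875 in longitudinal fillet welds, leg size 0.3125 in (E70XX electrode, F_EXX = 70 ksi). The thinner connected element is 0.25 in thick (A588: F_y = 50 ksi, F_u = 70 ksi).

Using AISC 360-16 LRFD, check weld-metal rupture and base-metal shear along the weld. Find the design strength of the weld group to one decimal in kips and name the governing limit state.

67.9 kips (weld metal governs)

Weld metal: throat = 0.707×0.3125 = 0.22094 in, L = 2×4.875 = 9.75 in. φR_n = 0.75 × 0.6 × 70 × 0.22094 × 9.75 = 67.9 kips.
Base metal shear (0.25 in plate): yield φR_n = 1.0×0.6×50×0.25×9.75 = 73.1 kips; rupture φR_n = 0.75×0.6×70×0.25×9.75 = 76.8 kips; take 73.1 kips (yield).
Governing: min(67.9, 73.1) = 67.9 kips → weld metal.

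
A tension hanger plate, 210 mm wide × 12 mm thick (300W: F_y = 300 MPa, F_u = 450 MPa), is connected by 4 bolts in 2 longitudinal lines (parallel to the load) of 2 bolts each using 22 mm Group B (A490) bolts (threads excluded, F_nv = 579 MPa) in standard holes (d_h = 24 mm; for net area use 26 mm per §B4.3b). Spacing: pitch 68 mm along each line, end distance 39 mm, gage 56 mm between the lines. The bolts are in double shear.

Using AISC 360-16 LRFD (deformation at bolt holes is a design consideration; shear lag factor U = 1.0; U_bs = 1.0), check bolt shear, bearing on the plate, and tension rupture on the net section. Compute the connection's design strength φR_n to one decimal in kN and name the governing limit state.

Bolt shear: A_b = π(22)²/4 = 380.13 mm². φR_n = 0.75 × 579 × 380.13 × 4 × 2 = 1320.6 kN.
Bearing (12 mm plate, F_u = 450 MPa): end bolts L_c = 39 − 24/2 = 27, R_n = min(1.2×27×12×450, 2.4×22×12×450) = 174.96 kN/bolt; interior L_c = 68 − 24 = 44, R_n = 285.12 kN/bolt. φR_n = 0.75 × (2×174.96 + 2×285.12) = 690.1 kN.
Tension rupture (net): A_n = (210 − 2×26)×12 = 1896 mm² (U = 1.0, A_e = A_n). φR_n = 0.75 × 450 × 1896 = 639.9 kN.
Governing: min(1320.6, 690.1, 639.9) = 639.9 kN → net-section rupture.

639.9 kN (net-section rupture governs)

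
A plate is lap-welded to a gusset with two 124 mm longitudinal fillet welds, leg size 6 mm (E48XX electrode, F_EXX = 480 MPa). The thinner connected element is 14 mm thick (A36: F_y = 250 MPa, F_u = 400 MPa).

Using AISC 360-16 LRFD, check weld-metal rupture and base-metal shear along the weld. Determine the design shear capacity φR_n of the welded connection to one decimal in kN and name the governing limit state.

227.2 kN (weld metal governs)

Weld metal: throat = 0.707×6 = 4.242 mm, L = 2×124 = 248 mm. φR_n = 0.75 × 0.6 × 480 × 4.242 × 248 = 227.2 kN.
Base metal shear (14 mm plate): yield φR_n = 1.0×0.6×250×14×248 = 520.8 kN; rupture φR_n = 0.75×0.6×400×14×248 = 625.0 kN; take 520.8 kN (yield).
Governing: min(227.2, 520.8) = 227.2 kN → weld metal.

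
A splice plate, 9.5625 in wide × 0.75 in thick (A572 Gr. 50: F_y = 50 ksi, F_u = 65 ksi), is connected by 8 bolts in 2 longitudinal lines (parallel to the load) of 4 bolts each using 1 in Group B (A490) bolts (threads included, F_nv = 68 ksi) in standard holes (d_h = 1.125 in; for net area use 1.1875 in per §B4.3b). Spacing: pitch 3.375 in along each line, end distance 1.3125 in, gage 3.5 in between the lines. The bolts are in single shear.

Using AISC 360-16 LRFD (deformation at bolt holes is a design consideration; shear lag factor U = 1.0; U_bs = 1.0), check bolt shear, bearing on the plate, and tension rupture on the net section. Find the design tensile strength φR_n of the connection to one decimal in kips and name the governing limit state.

Bolt shear: A_b = π(1)²/4 = 0.7854 in². φR_n = 0.75 × 68 × 0.7854 × 8 × 1 = 320.4 kips.
Bearing (0.75 in plate, F_u = 65 ksi): end bolts L_c = 1.3125 − 1.125/2 = 0.75, R_n = min(1.2×0.75×0.75×65, 2.4×1×0.75×65) = 43.875 kips/bolt; interior L_c = 3.375 − 1.125 = 2.25, R_n = 117 kips/bolt. φR_n = 0.75 × (2×43.875 + 6×117) = 592.3 kips.
Tension rupture (net): A_n = (9.5625 − 2×1.1875)×0.75 = 5.3906 in² (U = 1.0, A_e = A_n). φR_n = 0.75 × 65 × 5.3906 = 262.8 kips.
Governing: min(320.4, 592.3, 262.8) = 262.8 kips → net-section rupture.

262.8 kips (net-section rupture governs)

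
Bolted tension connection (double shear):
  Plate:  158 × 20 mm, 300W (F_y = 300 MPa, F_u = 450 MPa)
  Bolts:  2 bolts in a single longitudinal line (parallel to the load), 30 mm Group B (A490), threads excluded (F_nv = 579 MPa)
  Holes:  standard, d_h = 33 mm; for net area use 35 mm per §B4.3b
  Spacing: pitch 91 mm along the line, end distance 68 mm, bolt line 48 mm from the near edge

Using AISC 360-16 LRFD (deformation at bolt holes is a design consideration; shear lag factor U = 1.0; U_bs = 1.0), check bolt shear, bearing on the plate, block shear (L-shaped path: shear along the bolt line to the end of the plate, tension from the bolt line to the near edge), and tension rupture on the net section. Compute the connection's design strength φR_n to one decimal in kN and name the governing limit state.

Bolt shear: A_b = π(30)²/4 = 706.86 mm². φR_n = 0.75 × 579 × 706.86 × 2 × 2 = 1227.8 kN.
Bearing (20 mm plate, F_u = 450 MPa): end bolts L_c = 68 − 33/2 = 51.5, R_n = min(1.2×51.5×20×450, 2.4×30×20×450) = 556.2 kN/bolt; interior L_c = 91 − 33 = 58, R_n = 626.4 kN/bolt. φR_n = 0.75 × (1×556.2 + 1×626.4) = 887.0 kN.
Block shear: shear path 1×[68+1×91] = 1×159 mm, A_gv = 3180, A_nv = 1×(159 − 1.5×35)×20 = 2130 mm²; tension to near edge: (48 − 0.5×35)×20 = 610 mm². R_n = min(0.6×450×2130, 0.6×300×3180) + 1.0×450×610 = min(575.1, 572.4) + 274.5 = 846.9 kN. φR_n = 0.75 × 846.9 = 635.2 kN.
Tension rupture (net): A_n = (158 − 1×35)×20 = 2460 mm² (U = 1.0, A_e = A_n). φR_n = 0.75 × 450 × 2460 = 830.3 kN.
Governing: min(1227.8, 887.0, 635.2, 830.3) = 635.2 kN → block shear.

635.2 kN (block shear governs)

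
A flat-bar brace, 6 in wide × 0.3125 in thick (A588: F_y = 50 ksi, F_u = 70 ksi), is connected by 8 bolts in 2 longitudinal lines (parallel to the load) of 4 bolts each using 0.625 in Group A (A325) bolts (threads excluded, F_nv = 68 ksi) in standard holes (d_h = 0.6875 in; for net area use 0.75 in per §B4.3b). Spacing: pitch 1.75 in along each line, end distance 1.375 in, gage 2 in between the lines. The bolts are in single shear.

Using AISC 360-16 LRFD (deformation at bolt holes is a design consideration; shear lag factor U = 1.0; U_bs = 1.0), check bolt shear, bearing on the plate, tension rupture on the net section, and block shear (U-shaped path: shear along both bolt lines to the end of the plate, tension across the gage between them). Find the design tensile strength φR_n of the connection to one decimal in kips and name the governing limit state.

Bolt shear: A_b = π(0.625)²/4 = 0.3068 in². φR_n = 0.75 × 68 × 0.3068 × 8 × 1 = 125.2 kips.
Bearing (0.3125 in plate, F_u = 70 ksi): end bolts L_c = 1.375 − 0.6875/2 = 1.03125, R_n = min(1.2×1.03125×0.3125×70, 2.4×0.625×0.3125×70) = 27.07 kips/bolt; interior L_c = 1.75 − 0.6875 = 1.0625, R_n = 27.891 kips/bolt. φR_n = 0.75 × (2×27.07 + 6×27.891) = 166.1 kips.
Tension rupture (net): A_n = (6 − 2×0.75)×0.3125 = 1.4063 in² (U = 1.0, A_e = A_n). φR_n = 0.75 × 70 × 1.4063 = 73.8 kips.
Block shear: shear path 2×[1.375+3×1.75] = 2×6.625 in, A_gv = 4.1406, A_nv = 2×(6.625 − 3.5×0.75)×0.3125 = 2.5 in²; tension across gage: (2 − 1×0.75)×0.3125 = 0.39063 in². R_n = min(0.6×70×2.5, 0.6×50×4.1406) + 1.0×70×0.39063 = min(105, 124.22) + 27.344 = 132.34 kips. φR_n = 0.75 × 132.34 = 99.3 kips.
Governing: min(125.2, 166.1, 73.8, 99.3) = 73.8 kips → net-section rupture.

73.8 kips (net-section rupture governs)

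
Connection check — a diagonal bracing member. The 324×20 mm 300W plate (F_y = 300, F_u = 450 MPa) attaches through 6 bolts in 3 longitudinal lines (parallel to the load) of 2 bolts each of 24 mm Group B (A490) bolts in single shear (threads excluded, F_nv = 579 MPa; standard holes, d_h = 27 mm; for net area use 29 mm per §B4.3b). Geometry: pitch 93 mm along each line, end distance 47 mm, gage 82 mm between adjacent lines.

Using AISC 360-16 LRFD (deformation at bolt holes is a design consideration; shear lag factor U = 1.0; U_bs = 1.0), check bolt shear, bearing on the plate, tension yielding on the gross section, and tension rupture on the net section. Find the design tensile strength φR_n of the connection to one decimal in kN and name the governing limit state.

1178.7 kN (bolt shear governs)

Bolt shear: A_b = π(24)²/4 = 452.39 mm². φR_n = 0.75 × 579 × 452.39 × 6 × 1 = 1178.7 kN.
Bearing (20 mm plate, F_u = 450 MPa): end bolts L_c = 47 − 27/2 = 33.5, R_n = min(1.2×33.5×20×450, 2.4×24×20×450) = 361.8 kN/bolt; interior L_c = 93 − 27 = 66, R_n = 518.4 kN/bolt. φR_n = 0.75 × (3×361.8 + 3×518.4) = 1980.5 kN.
Tension yield (gross): A_g = 324×20 = 6480 mm². φR_n = 0.90 × 300 × 6480 = 1749.6 kN.
Tension rupture (net): A_n = (324 − 3×29)×20 = 4740 mm² (U = 1.0, A_e = A_n). φR_n = 0.75 × 450 × 4740 = 1599.8 kN.
Governing: min(1178.7, 1980.5, 1749.6, 1599.8) = 1178.7 kN → bolt shear.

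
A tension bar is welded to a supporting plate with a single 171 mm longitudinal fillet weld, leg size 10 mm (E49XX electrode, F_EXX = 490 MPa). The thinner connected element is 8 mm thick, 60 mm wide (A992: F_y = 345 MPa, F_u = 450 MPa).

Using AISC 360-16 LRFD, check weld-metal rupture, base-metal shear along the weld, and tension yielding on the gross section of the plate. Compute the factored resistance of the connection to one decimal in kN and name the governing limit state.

149.0 kN (gross-section yield governs)

Weld metal: throat = 0.707×10 = 7.07 mm, L = 171 mm. φR_n = 0.75 × 0.6 × 490 × 7.07 × 171 = 266.6 kN.
Base metal shear (8 mm plate): yield φR_n = 1.0×0.6×345×8×171 = 283.2 kN; rupture φR_n = 0.75×0.6×450×8×171 = 277.0 kN; take 277.0 kN (rupture).
Tension yield (gross): A_g = 60×8 = 480 mm². φR_n = 0.90 × 345 × 480 = 149.0 kN.
Governing: min(266.6, 277.0, 149.0) = 149.0 kN → gross-section yield.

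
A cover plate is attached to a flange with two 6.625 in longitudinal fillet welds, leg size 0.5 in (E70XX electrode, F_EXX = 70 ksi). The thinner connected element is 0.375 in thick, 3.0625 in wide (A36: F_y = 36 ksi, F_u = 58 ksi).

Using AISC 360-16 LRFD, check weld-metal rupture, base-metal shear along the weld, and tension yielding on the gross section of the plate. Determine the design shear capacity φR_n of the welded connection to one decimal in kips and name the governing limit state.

Weld metal: throat = 0.707×0.5 = 0.3535 in, L = 2×6.625 = 13.25 in. φR_n = 0.75 × 0.6 × 70 × 0.3535 × 13.25 = 147.5 kips.
Base metal shear (0.375 in plate): yield φR_n = 1.0×0.6×36×0.375×13.25 = 107.3 kips; rupture φR_n = 0.75×0.6×58×0.375×13.25 = 129.7 kips; take 107.3 kips (yield).
Tension yield (gross): A_g = 3.0625×0.375 = 1.1484 in². φR_n = 0.90 × 36 × 1.1484 = 37.2 kips.
Governing: min(147.5, 107.3, 37.2) = 37.2 kips → gross-section yield.

37.2 kips (gross-section yield governs)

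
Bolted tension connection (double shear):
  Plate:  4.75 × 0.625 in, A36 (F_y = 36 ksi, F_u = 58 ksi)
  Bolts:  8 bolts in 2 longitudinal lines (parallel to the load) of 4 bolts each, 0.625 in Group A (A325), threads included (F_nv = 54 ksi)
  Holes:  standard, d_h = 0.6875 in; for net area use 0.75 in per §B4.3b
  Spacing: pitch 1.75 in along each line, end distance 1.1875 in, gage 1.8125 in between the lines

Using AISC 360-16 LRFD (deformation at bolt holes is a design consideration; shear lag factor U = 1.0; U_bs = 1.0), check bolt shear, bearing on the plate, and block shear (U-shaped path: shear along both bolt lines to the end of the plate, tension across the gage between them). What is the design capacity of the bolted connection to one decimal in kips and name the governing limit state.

Bolt shear: A_b = π(0.625)²/4 = 0.3068 in². φR_n = 0.75 × 54 × 0.3068 × 8 × 2 = 198.8 kips.
Bearing (0.625 in plate, F_u = 58 ksi): end bolts L_c = 1.1875 − 0.6875/2 = 0.84375, R_n = min(1.2×0.84375×0.625×58, 2.4×0.625×0.625×58) = 36.703 kips/bolt; interior L_c = 1.75 − 0.6875 = 1.0625, R_n = 46.219 kips/bolt. φR_n = 0.75 × (2×36.703 + 6×46.219) = 263.0 kips.
Block shear: shear path 2×[1.1875+3×1.75] = 2×6.4375 in, A_gv = 8.0469, A_nv = 2×(6.4375 − 3.5×0.75)×0.625 = 4.7656 in²; tension across gage: (1.8125 − 1×0.75)×0.625 = 0.66406 in². R_n = min(0.6×58×4.7656, 0.6×36×8.0469) + 1.0×58×0.66406 = min(165.84, 173.81) + 38.515 = 204.36 kips. φR_n = 0.75 × 204.36 = 153.3 kips.
Governing: min(198.8, 263.0, 153.3) = 153.3 kips → block shear.

153.3 kips (block shear governs)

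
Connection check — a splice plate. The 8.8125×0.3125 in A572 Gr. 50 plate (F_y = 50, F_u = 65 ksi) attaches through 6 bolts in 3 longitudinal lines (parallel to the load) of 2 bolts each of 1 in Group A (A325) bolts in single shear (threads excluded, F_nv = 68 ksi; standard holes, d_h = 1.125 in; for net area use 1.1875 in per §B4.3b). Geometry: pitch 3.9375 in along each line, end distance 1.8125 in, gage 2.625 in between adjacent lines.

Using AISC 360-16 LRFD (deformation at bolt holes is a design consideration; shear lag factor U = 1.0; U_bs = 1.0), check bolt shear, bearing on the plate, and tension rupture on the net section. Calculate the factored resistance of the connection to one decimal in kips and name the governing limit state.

80.0 kips (net-section rupture governs)

Bolt shear: A_b = π(1)²/4 = 0.7854 in². φR_n = 0.75 × 68 × 0.7854 × 6 × 1 = 240.3 kips.
Bearing (0.3125 in plate, F_u = 65 ksi): end bolts L_c = 1.8125 − 1.125/2 = 1.25, R_n = min(1.2×1.25×0.3125×65, 2.4×1×0.3125×65) = 30.469 kips/bolt; interior L_c = 3.9375 − 1.125 = 2.8125, R_n = 48.75 kips/bolt. φR_n = 0.75 × (3×30.469 + 3×48.75) = 178.2 kips.
Tension rupture (net): A_n = (8.8125 − 3×1.1875)×0.3125 = 1.6406 in² (U = 1.0, A_e = A_n). φR_n = 0.75 × 65 × 1.6406 = 80.0 kips.
Governing: min(240.3, 178.2, 80.0) = 80.0 kips → net-section rupture.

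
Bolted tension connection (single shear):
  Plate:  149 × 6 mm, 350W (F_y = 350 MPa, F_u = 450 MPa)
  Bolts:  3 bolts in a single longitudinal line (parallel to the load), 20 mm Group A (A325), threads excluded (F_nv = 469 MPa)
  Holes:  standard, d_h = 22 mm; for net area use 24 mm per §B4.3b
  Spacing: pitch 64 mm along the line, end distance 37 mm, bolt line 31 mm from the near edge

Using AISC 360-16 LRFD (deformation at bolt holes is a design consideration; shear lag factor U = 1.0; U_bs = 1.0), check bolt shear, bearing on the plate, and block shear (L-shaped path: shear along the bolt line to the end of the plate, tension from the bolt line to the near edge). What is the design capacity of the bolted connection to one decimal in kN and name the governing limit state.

166.1 kN (block shear governs)

Bolt shear: A_b = π(20)²/4 = 314.16 mm². φR_n = 0.75 × 469 × 314.16 × 3 × 1 = 331.5 kN.
Bearing (6 mm plate, F_u = 450 MPa): end bolts L_c = 37 − 22/2 = 26, R_n = min(1.2×26×6×450, 2.4×20×6×450) = 84.24 kN/bolt; interior L_c = 64 − 22 = 42, R_n = 129.6 kN/bolt. φR_n = 0.75 × (1×84.24 + 2×129.6) = 257.6 kN.
Block shear: shear path 1×[37+2×64] = 1×165 mm, A_gv = 990, A_nv = 1×(165 − 2.5×24)×6 = 630 mm²; tension to near edge: (31 − 0.5×24)×6 = 114 mm². R_n = min(0.6×450×630, 0.6×350×990) + 1.0×450×114 = min(170.1, 207.9) + 51.3 = 221.4 kN. φR_n = 0.75 × 221.4 = 166.1 kN.
Governing: min(331.5, 257.6, 166.1) = 166.1 kN → block shear.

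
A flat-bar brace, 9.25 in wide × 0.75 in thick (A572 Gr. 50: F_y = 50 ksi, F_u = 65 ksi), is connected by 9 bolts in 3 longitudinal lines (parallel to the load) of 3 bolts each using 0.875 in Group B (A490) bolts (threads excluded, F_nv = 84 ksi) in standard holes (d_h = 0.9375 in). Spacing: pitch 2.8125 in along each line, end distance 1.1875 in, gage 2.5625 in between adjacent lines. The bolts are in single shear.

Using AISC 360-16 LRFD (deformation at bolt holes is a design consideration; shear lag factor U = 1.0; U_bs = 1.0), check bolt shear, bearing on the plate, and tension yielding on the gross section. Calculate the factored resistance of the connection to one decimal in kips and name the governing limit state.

312.2 kips (gross-section yield governs)

Bolt shear: A_b = π(0.875)²/4 = 0.60132 in². φR_n = 0.75 × 84 × 0.60132 × 9 × 1 = 340.9 kips.
Bearing (0.75 in plate, F_u = 65 ksi): end bolts L_c = 1.1875 − 0.9375/2 = 0.71875, R_n = min(1.2×0.71875×0.75×65, 2.4×0.875×0.75×65) = 42.047 kips/bolt; interior L_c = 2.8125 − 0.9375 = 1.875, R_n = 102.38 kips/bolt. φR_n = 0.75 × (3×42.047 + 6×102.38) = 555.3 kips.
Tension yield (gross): A_g = 9.25×0.75 = 6.9375 in². φR_n = 0.90 × 50 × 6.9375 = 312.2 kips.
Governing: min(340.9, 555.3, 312.2) = 312.2 kips → gross-section yield.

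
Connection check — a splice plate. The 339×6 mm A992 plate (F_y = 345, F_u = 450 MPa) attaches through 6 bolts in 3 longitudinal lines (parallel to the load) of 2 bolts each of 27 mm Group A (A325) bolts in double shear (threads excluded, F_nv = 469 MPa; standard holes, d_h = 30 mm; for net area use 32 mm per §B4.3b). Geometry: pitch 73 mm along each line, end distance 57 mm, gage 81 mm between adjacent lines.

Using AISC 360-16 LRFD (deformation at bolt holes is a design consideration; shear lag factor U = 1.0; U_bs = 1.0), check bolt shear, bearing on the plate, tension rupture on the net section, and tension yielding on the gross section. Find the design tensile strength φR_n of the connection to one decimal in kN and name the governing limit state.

Bolt shear: A_b = π(27)²/4 = 572.56 mm². φR_n = 0.75 × 469 × 572.56 × 6 × 2 = 2416.8 kN.
Bearing (6 mm plate, F_u = 450 MPa): end bolts L_c = 57 − 30/2 = 42, R_n = min(1.2×42×6×450, 2.4×27×6×450) = 136.08 kN/bolt; interior L_c = 73 − 30 = 43, R_n = 139.32 kN/bolt. φR_n = 0.75 × (3×136.08 + 3×139.32) = 619.7 kN.
Tension rupture (net): A_n = (339 − 3×32)×6 = 1458 mm² (U = 1.0, A_e = A_n). φR_n = 0.75 × 450 × 1458 = 492.1 kN.
Tension yield (gross): A_g = 339×6 = 2034 mm². φR_n = 0.90 × 345 × 2034 = 631.6 kN.
Governing: min(2416.8, 619.7, 492.1, 631.6) = 492.1 kN → net-section rupture.

492.1 kN (net-section rupture governs)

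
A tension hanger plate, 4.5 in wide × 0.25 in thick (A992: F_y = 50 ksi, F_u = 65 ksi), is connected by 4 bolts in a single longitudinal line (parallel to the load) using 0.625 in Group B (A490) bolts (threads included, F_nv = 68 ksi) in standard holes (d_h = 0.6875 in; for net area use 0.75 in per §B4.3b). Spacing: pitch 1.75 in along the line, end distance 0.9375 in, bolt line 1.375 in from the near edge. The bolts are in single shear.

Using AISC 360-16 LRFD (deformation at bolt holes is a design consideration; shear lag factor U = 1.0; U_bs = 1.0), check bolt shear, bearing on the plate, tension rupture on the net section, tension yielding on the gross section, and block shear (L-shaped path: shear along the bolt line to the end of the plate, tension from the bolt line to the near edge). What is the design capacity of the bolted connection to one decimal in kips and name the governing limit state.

38.2 kips (block shear governs)

Bolt shear: A_b = π(0.625)²/4 = 0.3068 in². φR_n = 0.75 × 68 × 0.3068 × 4 × 1 = 62.6 kips.
Bearing (0.25 in plate, F_u = 65 ksi): end bolts L_c = 0.9375 − 0.6875/2 = 0.59375, R_n = min(1.2×0.59375×0.25×65, 2.4×0.625×0.25×65) = 11.578 kips/bolt; interior L_c = 1.75 − 0.6875 = 1.0625, R_n = 20.719 kips/bolt. φR_n = 0.75 × (1×11.578 + 3×20.719) = 55.3 kips.
Tension rupture (net): A_n = (4.5 − 1×0.75)×0.25 = 0.9375 in² (U = 1.0, A_e = A_n). φR_n = 0.75 × 65 × 0.9375 = 45.7 kips.
Tension yield (gross): A_g = 4.5×0.25 = 1.125 in². φR_n = 0.90 × 50 × 1.125 = 50.6 kips.
Block shear: shear path 1×[0.9375+3×1.75] = 1×6.1875 in, A_gv = 1.5469, A_nv = 1×(6.1875 − 3.5×0.75)×0.25 = 0.89063 in²; tension to near edge: (1.375 − 0.5×0.75)×0.25 = 0.25 in². R_n = min(0.6×65×0.89063, 0.6×50×1.5469) + 1.0×65×0.25 = min(34.735, 46.407) + 16.25 = 50.985 kips. φR_n = 0.75 × 50.985 = 38.2 kips.
Governing: min(62.6, 55.3, 45.7, 50.6, 38.2) = 38.2 kips → block shear.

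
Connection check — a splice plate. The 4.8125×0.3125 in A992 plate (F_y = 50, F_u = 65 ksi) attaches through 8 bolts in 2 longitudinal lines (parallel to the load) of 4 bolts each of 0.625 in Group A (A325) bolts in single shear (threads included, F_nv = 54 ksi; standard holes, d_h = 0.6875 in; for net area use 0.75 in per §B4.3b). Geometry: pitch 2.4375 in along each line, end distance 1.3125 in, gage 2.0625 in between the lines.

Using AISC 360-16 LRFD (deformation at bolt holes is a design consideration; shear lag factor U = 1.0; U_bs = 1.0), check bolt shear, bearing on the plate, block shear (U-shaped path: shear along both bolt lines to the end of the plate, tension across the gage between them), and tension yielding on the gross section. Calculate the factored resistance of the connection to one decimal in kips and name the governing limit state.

Bolt shear: A_b = π(0.625)²/4 = 0.3068 in². φR_n = 0.75 × 54 × 0.3068 × 8 × 1 = 99.4 kips.
Bearing (0.3125 in plate, F_u = 65 ksi): end bolts L_c = 1.3125 − 0.6875/2 = 0.96875, R_n = min(1.2×0.96875×0.3125×65, 2.4×0.625×0.3125×65) = 23.613 kips/bolt; interior L_c = 2.4375 − 0.6875 = 1.75, R_n = 30.469 kips/bolt. φR_n = 0.75 × (2×23.613 + 6×30.469) = 172.5 kips.
Block shear: shear path 2×[1.3125+3×2.4375] = 2×8.625 in, A_gv = 5.3906, A_nv = 2×(8.625 − 3.5×0.75)×0.3125 = 3.75 in²; tension across gage: (2.0625 − 1×0.75)×0.3125 = 0.41016 in². R_n = min(0.6×65×3.75, 0.6×50×5.3906) + 1.0×65×0.41016 = min(146.25, 161.72) + 26.66 = 172.91 kips. φR_n = 0.75 × 172.91 = 129.7 kips.
Tension yield (gross): A_g = 4.8125×0.3125 = 1.5039 in². φR_n = 0.90 × 50 × 1.5039 = 67.7 kips.
Governing: min(99.4, 172.5, 129.7, 67.7) = 67.7 kips → gross-section yield.

67.7 kips (gross-section yield governs)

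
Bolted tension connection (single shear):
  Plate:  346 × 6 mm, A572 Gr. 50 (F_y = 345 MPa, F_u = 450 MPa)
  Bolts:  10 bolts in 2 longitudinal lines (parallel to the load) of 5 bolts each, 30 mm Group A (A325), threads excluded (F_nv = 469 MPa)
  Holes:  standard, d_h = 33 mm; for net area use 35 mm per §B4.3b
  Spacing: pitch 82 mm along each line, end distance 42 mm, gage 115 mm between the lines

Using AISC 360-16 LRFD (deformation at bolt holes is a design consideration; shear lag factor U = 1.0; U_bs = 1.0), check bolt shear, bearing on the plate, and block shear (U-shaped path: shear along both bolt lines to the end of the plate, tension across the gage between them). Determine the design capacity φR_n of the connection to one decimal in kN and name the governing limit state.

Bolt shear: A_b = π(30)²/4 = 706.86 mm². φR_n = 0.75 × 469 × 706.86 × 10 × 1 = 2486.4 kN.
Bearing (6 mm plate, F_u = 450 MPa): end bolts L_c = 42 − 33/2 = 25.5, R_n = min(1.2×25.5×6×450, 2.4×30×6×450) = 82.62 kN/bolt; interior L_c = 82 − 33 = 49, R_n = 158.76 kN/bolt. φR_n = 0.75 × (2×82.62 + 8×158.76) = 1076.5 kN.
Block shear: shear path 2×[42+4×82] = 2×370 mm, A_gv = 4440, A_nv = 2×(370 − 4.5×35)×6 = 2550 mm²; tension across gage: (115 − 1×35)×6 = 480 mm². R_n = min(0.6×450×2550, 0.6×345×4440) + 1.0×450×480 = min(688.5, 919.08) + 216 = 904.5 kN. φR_n = 0.75 × 904.5 = 678.4 kN.
Governing: min(2486.4, 1076.5, 678.4) = 678.4 kN → block shear.

678.4 kN (block shear governs)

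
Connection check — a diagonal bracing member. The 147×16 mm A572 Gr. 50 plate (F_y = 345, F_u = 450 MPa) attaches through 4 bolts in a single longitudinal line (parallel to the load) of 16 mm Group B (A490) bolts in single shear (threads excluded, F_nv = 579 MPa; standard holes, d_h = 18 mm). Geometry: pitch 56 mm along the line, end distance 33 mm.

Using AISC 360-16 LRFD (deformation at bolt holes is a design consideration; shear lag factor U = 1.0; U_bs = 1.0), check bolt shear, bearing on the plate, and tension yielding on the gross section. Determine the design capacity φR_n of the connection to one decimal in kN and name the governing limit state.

349.2 kN (bolt shear governs)

Bolt shear: A_b = π(16)²/4 = 201.06 mm². φR_n = 0.75 × 579 × 201.06 × 4 × 1 = 349.2 kN.
Bearing (16 mm plate, F_u = 450 MPa): end bolts L_c = 33 − 18/2 = 24, R_n = min(1.2×24×16×450, 2.4×16×16×450) = 207.36 kN/bolt; interior L_c = 56 − 18 = 38, R_n = 276.48 kN/bolt. φR_n = 0.75 × (1×207.36 + 3×276.48) = 777.6 kN.
Tension yield (gross): A_g = 147×16 = 2352 mm². φR_n = 0.90 × 345 × 2352 = 730.3 kN.
Governing: min(349.2, 777.6, 730.3) = 349.2 kN → bolt shear.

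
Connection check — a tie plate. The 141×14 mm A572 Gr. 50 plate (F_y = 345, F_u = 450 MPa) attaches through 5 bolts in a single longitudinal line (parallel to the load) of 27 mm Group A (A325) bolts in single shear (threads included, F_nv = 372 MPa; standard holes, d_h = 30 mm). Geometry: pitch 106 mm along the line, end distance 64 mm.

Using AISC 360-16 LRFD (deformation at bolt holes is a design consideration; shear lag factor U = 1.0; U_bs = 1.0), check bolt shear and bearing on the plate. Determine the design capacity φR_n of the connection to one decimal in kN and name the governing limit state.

798.7 kN (bolt shear governs)

Bolt shear: A_b = π(27)²/4 = 572.56 mm². φR_n = 0.75 × 372 × 572.56 × 5 × 1 = 798.7 kN.
Bearing (14 mm plate, F_u = 450 MPa): end bolts L_c = 64 − 30/2 = 49, R_n = min(1.2×49×14×450, 2.4×27×14×450) = 370.44 kN/bolt; interior L_c = 106 − 30 = 76, R_n = 408.24 kN/bolt. φR_n = 0.75 × (1×370.44 + 4×408.24) = 1502.6 kN.
Governing: min(798.7, 1502.6) = 798.7 kN → bolt shear.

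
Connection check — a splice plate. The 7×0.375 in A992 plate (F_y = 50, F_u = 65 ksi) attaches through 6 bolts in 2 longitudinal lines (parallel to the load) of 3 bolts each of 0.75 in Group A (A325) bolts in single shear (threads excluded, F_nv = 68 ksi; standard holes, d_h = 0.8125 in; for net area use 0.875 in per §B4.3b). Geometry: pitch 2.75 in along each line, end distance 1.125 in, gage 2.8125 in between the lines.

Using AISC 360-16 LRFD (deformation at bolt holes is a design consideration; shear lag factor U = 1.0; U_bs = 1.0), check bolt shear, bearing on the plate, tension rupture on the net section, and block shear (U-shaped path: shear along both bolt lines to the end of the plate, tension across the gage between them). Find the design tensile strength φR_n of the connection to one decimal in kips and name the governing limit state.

96.0 kips (net-section rupture governs)

Bolt shear: A_b = π(0.75)²/4 = 0.44179 in². φR_n = 0.75 × 68 × 0.44179 × 6 × 1 = 135.2 kips.
Bearing (0.375 in plate, F_u = 65 ksi): end bolts L_c = 1.125 − 0.8125/2 = 0.71875, R_n = min(1.2×0.71875×0.375×65, 2.4×0.75×0.375×65) = 21.023 kips/bolt; interior L_c = 2.75 − 0.8125 = 1.9375, R_n = 43.875 kips/bolt. φR_n = 0.75 × (2×21.023 + 4×43.875) = 163.2 kips.
Tension rupture (net): A_n = (7 − 2×0.875)×0.375 = 1.9688 in² (U = 1.0, A_e = A_n). φR_n = 0.75 × 65 × 1.9688 = 96.0 kips.
Block shear: shear path 2×[1.125+2×2.75] = 2×6.625 in, A_gv = 4.9688, A_nv = 2×(6.625 − 2.5×0.875)×0.375 = 3.3281 in²; tension across gage: (2.8125 − 1×0.875)×0.375 = 0.72656 in². R_n = min(0.6×65×3.3281, 0.6×50×4.9688) + 1.0×65×0.72656 = min(129.8, 149.06) + 47.226 = 177.03 kips. φR_n = 0.75 × 177.03 = 132.8 kips.
Governing: min(135.2, 163.2, 96.0, 132.8) = 96.0 kips → net-section rupture.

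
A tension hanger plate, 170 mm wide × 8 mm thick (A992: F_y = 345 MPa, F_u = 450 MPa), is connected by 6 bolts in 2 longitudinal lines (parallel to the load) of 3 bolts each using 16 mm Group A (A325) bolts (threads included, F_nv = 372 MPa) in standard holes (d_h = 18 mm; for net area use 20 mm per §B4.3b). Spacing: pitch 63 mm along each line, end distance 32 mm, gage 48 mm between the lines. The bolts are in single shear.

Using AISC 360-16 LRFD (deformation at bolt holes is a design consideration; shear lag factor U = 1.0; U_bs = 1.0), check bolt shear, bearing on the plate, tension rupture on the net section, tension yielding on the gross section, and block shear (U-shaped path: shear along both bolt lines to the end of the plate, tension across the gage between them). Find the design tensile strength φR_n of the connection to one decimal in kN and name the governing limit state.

Bolt shear: A_b = π(16)²/4 = 201.06 mm². φR_n = 0.75 × 372 × 201.06 × 6 × 1 = 336.6 kN.
Bearing (8 mm plate, F_u = 450 MPa): end bolts L_c = 32 − 18/2 = 23, R_n = min(1.2×23×8×450, 2.4×16×8×450) = 99.36 kN/bolt; interior L_c = 63 − 18 = 45, R_n = 138.24 kN/bolt. φR_n = 0.75 × (2×99.36 + 4×138.24) = 563.8 kN.
Tension rupture (net): A_n = (170 − 2×20)×8 = 1040 mm² (U = 1.0, A_e = A_n). φR_n = 0.75 × 450 × 1040 = 351.0 kN.
Tension yield (gross): A_g = 170×8 = 1360 mm². φR_n = 0.90 × 345 × 1360 = 422.3 kN.
Block shear: shear path 2×[32+2×63] = 2×158 mm, A_gv = 2528, A_nv = 2×(158 − 2.5×20)×8 = 1728 mm²; tension across gage: (48 − 1×20)×8 = 224 mm². R_n = min(0.6×450×1728, 0.6×345×2528) + 1.0×450×224 = min(466.56, 523.3) + 100.8 = 567.36 kN. φR_n = 0.75 × 567.36 = 425.5 kN.
Governing: min(336.6, 563.8, 351.0, 422.3, 425.5) = 336.6 kN → bolt shear.

336.6 kN (bolt shear governs)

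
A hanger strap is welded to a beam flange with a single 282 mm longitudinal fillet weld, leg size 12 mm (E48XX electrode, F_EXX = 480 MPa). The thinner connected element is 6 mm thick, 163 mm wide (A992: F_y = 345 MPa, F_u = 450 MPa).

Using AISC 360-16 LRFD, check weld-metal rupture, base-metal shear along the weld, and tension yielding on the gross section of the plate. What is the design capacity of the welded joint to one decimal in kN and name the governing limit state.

303.7 kN (gross-section yield governs)

Weld metal: throat = 0.707×12 = 8.484 mm, L = 282 mm. φR_n = 0.75 × 0.6 × 480 × 8.484 × 282 = 516.8 kN.
Base metal shear (6 mm plate): yield φR_n = 1.0×0.6×345×6×282 = 350.2 kN; rupture φR_n = 0.75×0.6×450×6×282 = 342.6 kN; take 342.6 kN (rupture).
Tension yield (gross): A_g = 163×6 = 978 mm². φR_n = 0.90 × 345 × 978 = 303.7 kN.
Governing: min(516.8, 342.6, 303.7) = 303.7 kN → gross-section yield.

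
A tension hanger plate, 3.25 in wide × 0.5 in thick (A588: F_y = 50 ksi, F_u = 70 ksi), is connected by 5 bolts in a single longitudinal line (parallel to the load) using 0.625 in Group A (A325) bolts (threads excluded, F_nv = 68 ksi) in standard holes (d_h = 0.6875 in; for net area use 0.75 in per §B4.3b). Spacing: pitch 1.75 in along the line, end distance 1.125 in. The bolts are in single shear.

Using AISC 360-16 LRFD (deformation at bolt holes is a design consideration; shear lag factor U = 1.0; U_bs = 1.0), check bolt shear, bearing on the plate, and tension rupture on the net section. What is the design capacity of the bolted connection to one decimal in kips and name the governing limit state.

65.6 kips (net-section rupture governs)

Bolt shear: A_b = π(0.625)²/4 = 0.3068 in². φR_n = 0.75 × 68 × 0.3068 × 5 × 1 = 78.2 kips.
Bearing (0.5 in plate, F_u = 70 ksi): end bolts L_c = 1.125 − 0.6875/2 = 0.78125, R_n = min(1.2×0.78125×0.5×70, 2.4×0.625×0.5×70) = 32.813 kips/bolt; interior L_c = 1.75 − 0.6875 = 1.0625, R_n = 44.625 kips/bolt. φR_n = 0.75 × (1×32.813 + 4×44.625) = 158.5 kips.
Tension rupture (net): A_n = (3.25 − 1×0.75)×0.5 = 1.25 in² (U = 1.0, A_e = A_n). φR_n = 0.75 × 70 × 1.25 = 65.6 kips.
Governing: min(78.2, 158.5, 65.6) = 65.6 kips → net-section rupture.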